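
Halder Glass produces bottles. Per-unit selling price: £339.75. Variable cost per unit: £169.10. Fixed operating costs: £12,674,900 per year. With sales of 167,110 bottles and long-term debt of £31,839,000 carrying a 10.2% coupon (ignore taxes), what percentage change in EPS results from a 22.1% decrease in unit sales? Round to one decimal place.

Contribution at this volume is 167,110 × £170.65 = £28,517,321.50.
Operating income = contribution − fixed costs = £28,517,321.50 − £12,674,900 = £15,842,421.50.
After interest of £3,247,578.00, pre-tax earnings = £12,594,843.50.
DCL = total CM / (EBIT − I) = £28,517,321.50 / £12,594,843.50 = 2.2642.
EPS therefore changes by 2.2642 × (-22.1%) = -50.0%.

-50.0%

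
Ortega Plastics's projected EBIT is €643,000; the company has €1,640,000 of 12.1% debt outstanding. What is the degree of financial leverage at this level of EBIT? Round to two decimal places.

Interest = €198,440.00.
DFL = EBIT ÷ (EBIT − I) = €643,000 ÷ (€643,000 − €198,440.00) = €643,000 ÷ €444,560.00 = 1.4464.

1.45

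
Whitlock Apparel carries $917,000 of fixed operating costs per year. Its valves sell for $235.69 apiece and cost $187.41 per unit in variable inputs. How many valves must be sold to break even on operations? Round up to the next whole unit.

18,994 valves

Unit CM = price − variable cost = $235.69 − $187.41 = $48.28.
Break-even volume = fixed costs ÷ CM per unit = $917,000 ÷ $48.28 = 18,993.37, so 18,994 valves.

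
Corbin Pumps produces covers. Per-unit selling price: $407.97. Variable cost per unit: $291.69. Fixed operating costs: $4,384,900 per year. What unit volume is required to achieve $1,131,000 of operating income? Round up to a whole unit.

47,437 covers

Each unit contributes $407.97 − $291.69 = $116.28.
Need Q such that Q × $116.28 − $4,384,900 = $1,131,000, i.e. Q = $5,515,900 / $116.28 = 47,436.36 → 47,437.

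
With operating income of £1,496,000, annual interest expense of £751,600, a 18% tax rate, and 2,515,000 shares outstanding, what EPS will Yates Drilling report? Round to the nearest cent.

Interest = £751,600.00, so EBT = £1,496,000 − £751,600.00 = £744,400.00.
Net income = £744,400.00 × (1 − 0.18) = £610,408.00.
Per share: £610,408.00 / 2,515,000 shares = £0.24.

£0.24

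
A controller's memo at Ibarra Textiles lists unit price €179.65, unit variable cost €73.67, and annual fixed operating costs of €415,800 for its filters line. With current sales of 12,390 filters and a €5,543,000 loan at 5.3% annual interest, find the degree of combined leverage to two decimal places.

At 12,390 units, contribution = 12,390 × €105.98 = €1,313,092.20.
Operating income = contribution − fixed costs = €1,313,092.20 − €415,800 = €897,292.20. Interest = €293,779.00, so EBIT − I = €603,513.20.
DCL = contribution ÷ (EBIT − I) = €1,313,092.20 ÷ €603,513.20 = 2.1757.

2.18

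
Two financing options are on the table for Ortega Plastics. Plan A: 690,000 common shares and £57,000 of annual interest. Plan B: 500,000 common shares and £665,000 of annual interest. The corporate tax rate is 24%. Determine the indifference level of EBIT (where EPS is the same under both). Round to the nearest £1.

Set EPS_A = EPS_B: (EBIT − £57,000)(1 − 0.24) ÷ 690,000 = (EBIT − £665,000)(1 − 0.24) ÷ 500,000.
Cancelling (1 − t) and cross-multiplying: 500,000·(EBIT − 57,000) = 690,000·(EBIT − 665,000).
EBIT × (690,000 − 500,000) = 665,000 × 690,000 − 57,000 × 500,000 = 430,350,000,000, so EBIT = 430,350,000,000 ÷ 190,000 = 2,265,000.00.

£2,265,000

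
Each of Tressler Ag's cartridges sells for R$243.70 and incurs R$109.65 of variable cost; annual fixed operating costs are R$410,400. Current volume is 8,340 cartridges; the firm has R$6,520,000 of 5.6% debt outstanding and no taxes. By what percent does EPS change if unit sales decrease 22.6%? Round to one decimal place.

-73.8%

At 8,340 units, contribution = 8,340 × R$134.05 = R$1,117,977.00.
Subtracting fixed costs: EBIT = R$1,117,977.00 − R$410,400 = R$707,577.00.
After interest of R$365,120.00, pre-tax earnings = R$342,457.00.
Degree of combined leverage = contribution ÷ (EBIT − I) = R$1,117,977.00 ÷ R$342,457.00 = 3.2646.
EPS therefore changes by 3.2646 × (-22.6%) = -73.8%.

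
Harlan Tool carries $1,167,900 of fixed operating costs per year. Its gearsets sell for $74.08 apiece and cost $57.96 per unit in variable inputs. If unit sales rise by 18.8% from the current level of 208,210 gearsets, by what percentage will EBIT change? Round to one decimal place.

Total contribution margin = 208,210 × $16.12 = $3,356,345.20.
EBIT = $3,356,345.20 − $1,167,900 = $2,188,445.20.
DOL = contribution ÷ EBIT = $3,356,345.20 ÷ $2,188,445.20 = 1.5337.
So EBIT moves 1.5337 × (+18.8%) = +28.8%.

+28.8%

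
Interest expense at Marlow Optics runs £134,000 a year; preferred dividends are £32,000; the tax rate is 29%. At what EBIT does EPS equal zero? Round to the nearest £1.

£179,070

Preferred dividends are paid after tax, so their pre-tax equivalent is £32,000 ÷ (1 − 0.29) = £45,070.42.
Financial break-even EBIT = interest + D_p ÷ (1 − t) = £134,000 + £45,070.42 = £179,070.42.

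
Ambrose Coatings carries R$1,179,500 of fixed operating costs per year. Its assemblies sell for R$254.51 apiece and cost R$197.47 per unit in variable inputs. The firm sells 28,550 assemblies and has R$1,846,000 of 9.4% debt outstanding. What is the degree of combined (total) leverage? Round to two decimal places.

At 28,550 units, contribution = 28,550 × R$57.04 = R$1,628,492.00.
EBIT = R$1,628,492.00 − R$1,179,500 = R$448,992.00. Interest = R$173,524.00, so EBIT − I = R$275,468.00.
Degree of total leverage = total CM / (EBIT − interest) = R$1,628,492.00 / R$275,468.00 = 5.9117.

5.91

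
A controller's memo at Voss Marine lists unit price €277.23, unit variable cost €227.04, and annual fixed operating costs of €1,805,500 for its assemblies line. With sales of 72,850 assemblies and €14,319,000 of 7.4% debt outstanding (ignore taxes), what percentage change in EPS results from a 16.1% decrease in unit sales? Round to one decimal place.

At 72,850 units, contribution = 72,850 × €50.19 = €3,656,341.50.
Subtracting fixed costs: EBIT = €3,656,341.50 − €1,805,500 = €1,850,841.50.
After interest of €1,059,606.00, pre-tax earnings = €791,235.50.
DCL = total CM / (EBIT − I) = €3,656,341.50 / €791,235.50 = 4.6211.
%ΔEPS = DCL × %ΔSales = 4.6211 × -16.1% = -74.4%.

-74.4%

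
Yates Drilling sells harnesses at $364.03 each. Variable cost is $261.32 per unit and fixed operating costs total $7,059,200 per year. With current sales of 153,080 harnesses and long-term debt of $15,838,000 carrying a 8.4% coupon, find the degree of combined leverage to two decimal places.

Contribution at this volume is 153,080 × $102.71 = $15,722,846.80.
EBIT = $15,722,846.80 − $7,059,200 = $8,663,646.80. Interest = $1,330,392.00, so EBIT − I = $7,333,254.80.
DCL = contribution ÷ (EBIT − I) = $15,722,846.80 ÷ $7,333,254.80 = 2.1440.

2.14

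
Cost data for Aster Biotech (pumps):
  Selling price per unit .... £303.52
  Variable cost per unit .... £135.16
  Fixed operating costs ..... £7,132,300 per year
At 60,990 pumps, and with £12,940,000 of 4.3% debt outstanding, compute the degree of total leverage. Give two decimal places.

At 60,990 units, contribution = 60,990 × £168.36 = £10,268,276.40.
EBIT = £10,268,276.40 − £7,132,300 = £3,135,976.40. Interest = £556,420.00, so EBIT − I = £2,579,556.40.
DCL = contribution ÷ (EBIT − I) = £10,268,276.40 ÷ £2,579,556.40 = 3.9806.

3.98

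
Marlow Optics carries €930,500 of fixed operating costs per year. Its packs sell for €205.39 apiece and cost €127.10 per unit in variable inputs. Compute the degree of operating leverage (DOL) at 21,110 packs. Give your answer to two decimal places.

2.29

Total contribution margin = 21,110 × €78.29 = €1,652,701.90.
Subtracting fixed costs: EBIT = €1,652,701.90 − €930,500 = €722,201.90.
DOL = contribution ÷ EBIT = €1,652,701.90 ÷ €722,201.90 = 2.2884.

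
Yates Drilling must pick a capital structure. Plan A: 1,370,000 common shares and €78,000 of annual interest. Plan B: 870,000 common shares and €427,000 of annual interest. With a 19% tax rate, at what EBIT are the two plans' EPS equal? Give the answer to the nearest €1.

€1,034,260

At indifference, (EBIT − 78,000)(1 − t)/1,370,000 = (EBIT − 427,000)(1 − t)/870,000.
Cancelling (1 − t) and cross-multiplying: 870,000·(EBIT − 78,000) = 1,370,000·(EBIT − 427,000).
EBIT × (1,370,000 − 870,000) = 427,000 × 1,370,000 − 78,000 × 870,000 = 517,130,000,000, so EBIT = 517,130,000,000 ÷ 500,000 = 1,034,260.00.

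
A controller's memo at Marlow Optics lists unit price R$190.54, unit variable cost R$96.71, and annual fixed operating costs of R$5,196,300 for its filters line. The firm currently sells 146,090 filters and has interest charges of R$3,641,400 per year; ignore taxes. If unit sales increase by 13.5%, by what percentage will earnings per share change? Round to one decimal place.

At 146,090 units, contribution = 146,090 × R$93.83 = R$13,707,624.70.
Subtracting fixed costs: EBIT = R$13,707,624.70 − R$5,196,300 = R$8,511,324.70.
After interest of R$3,641,400.00, pre-tax earnings = R$4,869,924.70.
DCL = total CM / (EBIT − I) = R$13,707,624.70 / R$4,869,924.70 = 2.8148.
%ΔEPS = DCL × %ΔSales = 2.8148 × +13.5% = +38.0%.

+38.0%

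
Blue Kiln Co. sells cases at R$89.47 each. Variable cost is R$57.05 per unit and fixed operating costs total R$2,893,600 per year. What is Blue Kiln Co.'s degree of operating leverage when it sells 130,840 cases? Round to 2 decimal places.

3.15

Contribution at this volume is 130,840 × R$32.42 = R$4,241,832.80.
Operating income = contribution − fixed costs = R$4,241,832.80 − R$2,893,600 = R$1,348,232.80.
So DOL = total CM / EBIT = R$4,241,832.80 / R$1,348,232.80 = 3.1462.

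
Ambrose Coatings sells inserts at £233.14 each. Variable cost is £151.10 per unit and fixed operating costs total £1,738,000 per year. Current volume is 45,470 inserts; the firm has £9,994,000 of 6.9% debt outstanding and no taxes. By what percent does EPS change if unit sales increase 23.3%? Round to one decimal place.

+66.7%

Total contribution margin = 45,470 × £82.04 = £3,730,358.80.
Operating income = contribution − fixed costs = £3,730,358.80 − £1,738,000 = £1,992,358.80.
After interest of £689,586.00, pre-tax earnings = £1,302,772.80.
DCL = total CM / (EBIT − I) = £3,730,358.80 / £1,302,772.80 = 2.8634.
EPS therefore changes by 2.8634 × (+23.3%) = +66.7%.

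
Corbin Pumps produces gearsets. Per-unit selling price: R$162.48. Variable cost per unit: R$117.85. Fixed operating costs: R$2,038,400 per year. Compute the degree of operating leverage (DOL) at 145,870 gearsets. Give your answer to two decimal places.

1.46

Contribution at this volume is 145,870 × R$44.63 = R$6,510,178.10.
Subtracting fixed costs: EBIT = R$6,510,178.10 − R$2,038,400 = R$4,471,778.10.
Degree of operating leverage = R$6,510,178.10 / R$4,471,778.10 = 1.4558.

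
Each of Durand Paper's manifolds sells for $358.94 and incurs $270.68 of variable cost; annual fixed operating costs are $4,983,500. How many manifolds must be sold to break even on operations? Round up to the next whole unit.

Contribution margin per unit = $358.94 − $270.68 = $88.26.
Break-even volume = fixed costs ÷ CM per unit = $4,983,500 ÷ $88.26 = 56,463.86, so 56,464 manifolds.

56,464 manifolds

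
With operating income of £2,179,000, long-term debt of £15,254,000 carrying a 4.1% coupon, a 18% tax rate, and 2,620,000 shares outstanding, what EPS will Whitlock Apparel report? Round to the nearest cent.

£0.49

Pre-tax income = £2,179,000 − £625,414.00 = £1,553,586.00.
After tax at 18%: net income = £1,553,586.00 × 0.82 = £1,273,940.52.
Per share: £1,273,940.52 / 2,620,000 shares = £0.49.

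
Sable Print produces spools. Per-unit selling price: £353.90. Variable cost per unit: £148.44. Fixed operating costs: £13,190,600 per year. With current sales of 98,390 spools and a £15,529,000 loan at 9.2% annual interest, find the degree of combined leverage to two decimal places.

At 98,390 units, contribution = 98,390 × £205.46 = £20,215,209.40.
Subtracting fixed costs: EBIT = £20,215,209.40 − £13,190,600 = £7,024,609.40. Interest = £1,428,668.00, so EBIT − I = £5,595,941.40.
Degree of total leverage = total CM / (EBIT − interest) = £20,215,209.40 / £5,595,941.40 = 3.6125.

3.61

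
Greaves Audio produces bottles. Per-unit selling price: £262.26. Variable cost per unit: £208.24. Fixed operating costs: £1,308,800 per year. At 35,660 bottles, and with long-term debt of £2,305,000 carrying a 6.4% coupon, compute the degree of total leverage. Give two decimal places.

At 35,660 units, contribution = 35,660 × £54.02 = £1,926,353.20.
Operating income = contribution − fixed costs = £1,926,353.20 − £1,308,800 = £617,553.20. Interest = £147,520.00.
DOL = £1,926,353.20 ÷ £617,553.20 = 3.1193; DFL = £617,553.20 ÷ £470,033.20 = 1.3139.
Combined leverage = 3.1193 × 1.3139 = 4.0984.

4.10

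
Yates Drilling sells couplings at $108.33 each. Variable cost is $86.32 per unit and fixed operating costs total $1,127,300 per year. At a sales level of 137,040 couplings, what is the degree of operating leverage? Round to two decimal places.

Total contribution margin = 137,040 × $22.01 = $3,016,250.40.
EBIT = $3,016,250.40 − $1,127,300 = $1,888,950.40.
Degree of operating leverage = $3,016,250.40 / $1,888,950.40 = 1.5968.

1.60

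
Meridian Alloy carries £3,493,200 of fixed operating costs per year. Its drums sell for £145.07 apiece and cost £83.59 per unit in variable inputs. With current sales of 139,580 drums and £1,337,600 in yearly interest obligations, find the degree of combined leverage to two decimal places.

Total contribution margin = 139,580 × £61.48 = £8,581,378.40.
Subtracting fixed costs: EBIT = £8,581,378.40 − £3,493,200 = £5,088,178.40. Interest = £1,337,600.00.
DOL = £8,581,378.40 ÷ £5,088,178.40 = 1.6865; DFL = £5,088,178.40 ÷ £3,750,578.40 = 1.3566.
Combined leverage = 1.6865 × 1.3566 = 2.2879.

2.29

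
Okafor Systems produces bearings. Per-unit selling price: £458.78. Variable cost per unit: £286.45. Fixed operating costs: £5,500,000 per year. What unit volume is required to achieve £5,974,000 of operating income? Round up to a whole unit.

66,582 bearings

Each unit contributes £458.78 − £286.45 = £172.33.
Units = (FC + target) / CM = (£5,500,000 + £5,974,000) / £172.33 = 66,581.56, so 66,582 bearings.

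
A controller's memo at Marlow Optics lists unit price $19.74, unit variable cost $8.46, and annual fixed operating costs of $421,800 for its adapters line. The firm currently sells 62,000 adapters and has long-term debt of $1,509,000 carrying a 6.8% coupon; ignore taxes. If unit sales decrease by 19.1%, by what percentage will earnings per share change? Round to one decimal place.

-76.4%

Total contribution margin = 62,000 × $11.28 = $699,360.00.
Subtracting fixed costs: EBIT = $699,360.00 − $421,800 = $277,560.00.
After interest of $102,612.00, pre-tax earnings = $174,948.00.
DCL = total CM / (EBIT − I) = $699,360.00 / $174,948.00 = 3.9975.
%ΔEPS = DCL × %ΔSales = 3.9975 × -19.1% = -76.4%.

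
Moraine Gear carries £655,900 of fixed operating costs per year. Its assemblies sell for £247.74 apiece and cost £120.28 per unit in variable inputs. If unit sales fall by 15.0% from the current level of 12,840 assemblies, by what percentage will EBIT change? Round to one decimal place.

-25.0%

At 12,840 units, contribution = 12,840 × £127.46 = £1,636,586.40.
EBIT = £1,636,586.40 − £655,900 = £980,686.40.
DOL = contribution ÷ EBIT = £1,636,586.40 ÷ £980,686.40 = 1.6688.
So EBIT moves 1.6688 × (-15.0%) = -25.0%.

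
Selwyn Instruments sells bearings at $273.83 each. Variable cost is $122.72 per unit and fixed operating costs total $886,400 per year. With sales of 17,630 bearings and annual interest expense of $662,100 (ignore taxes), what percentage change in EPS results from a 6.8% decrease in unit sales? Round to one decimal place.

At 17,630 units, contribution = 17,630 × $151.11 = $2,664,069.30.
Operating income = contribution − fixed costs = $2,664,069.30 − $886,400 = $1,777,669.30.
After interest of $662,100.00, pre-tax earnings = $1,115,569.30.
DCL = total CM / (EBIT − I) = $2,664,069.30 / $1,115,569.30 = 2.3881.
EPS therefore changes by 2.3881 × (-6.8%) = -16.2%.

-16.2%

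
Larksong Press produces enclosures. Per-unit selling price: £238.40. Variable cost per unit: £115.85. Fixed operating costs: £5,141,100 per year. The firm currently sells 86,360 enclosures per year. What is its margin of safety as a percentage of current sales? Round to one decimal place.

Contribution margin per unit = £238.40 − £115.85 = £122.55. Break-even units = £5,141,100 ÷ £122.55 = 41,951.04; break-even revenue = 41,951.04 × £238.40 = £10,001,128.03.
Actual sales revenue = 86,360 × £238.40 = £20,588,224.00.
Margin of safety = (£20,588,224.00 − £10,001,128.03) ÷ £20,588,224.00 = 51.4%.

51.4%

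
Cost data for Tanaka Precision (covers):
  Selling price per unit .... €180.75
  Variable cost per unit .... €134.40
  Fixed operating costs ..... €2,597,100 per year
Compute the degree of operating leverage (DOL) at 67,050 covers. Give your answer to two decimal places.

6.09

Contribution at this volume is 67,050 × €46.35 = €3,107,767.50.
Subtracting fixed costs: EBIT = €3,107,767.50 − €2,597,100 = €510,667.50.
Degree of operating leverage = €3,107,767.50 / €510,667.50 = 6.0857.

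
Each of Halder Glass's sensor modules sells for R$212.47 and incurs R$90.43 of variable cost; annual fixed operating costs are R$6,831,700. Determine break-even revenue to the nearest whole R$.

CM per unit = R$212.47 − R$90.43 = R$122.04; CM ratio = R$122.04 / R$212.47 = 0.5744.
Break-even revenue = fixed costs × price ÷ CM = R$6,831,700 × R$212.47 ÷ R$122.04 = R$11,893,898.

R$11,893,898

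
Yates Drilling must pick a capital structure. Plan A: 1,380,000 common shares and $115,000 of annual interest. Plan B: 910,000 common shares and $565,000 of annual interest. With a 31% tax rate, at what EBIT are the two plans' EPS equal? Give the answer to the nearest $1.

At indifference, (EBIT − 115,000)(1 − t)/1,380,000 = (EBIT − 565,000)(1 − t)/910,000.
Cancelling (1 − t) and cross-multiplying: 910,000·(EBIT − 115,000) = 1,380,000·(EBIT − 565,000).
Solving, EBIT = (565,000·1,380,000 − 115,000·910,000) / (1,380,000 − 910,000) = 675,050,000,000 / 470,000 = 1,436,276.60.

$1,436,277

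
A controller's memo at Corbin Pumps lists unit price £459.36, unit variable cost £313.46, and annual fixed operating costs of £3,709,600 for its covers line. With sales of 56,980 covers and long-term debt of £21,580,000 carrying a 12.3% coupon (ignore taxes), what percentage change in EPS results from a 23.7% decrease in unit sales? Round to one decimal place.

Contribution at this volume is 56,980 × £145.90 = £8,313,382.00.
Operating income = contribution − fixed costs = £8,313,382.00 − £3,709,600 = £4,603,782.00.
Interest = £2,654,340.00, so EBIT − I = £1,949,442.00.
DCL = total CM / (EBIT − I) = £8,313,382.00 / £1,949,442.00 = 4.2645.
%ΔEPS = DCL × %ΔSales = 4.2645 × -23.7% = -101.1%.

-101.1%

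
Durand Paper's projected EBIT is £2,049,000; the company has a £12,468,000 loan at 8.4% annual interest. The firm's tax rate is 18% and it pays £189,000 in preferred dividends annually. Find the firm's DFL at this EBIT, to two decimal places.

2.66

Annual interest charges come to £1,047,312.00.
Preferred dividends grossed up pre-tax: £189,000 / (1 − 0.18) = £230,487.80.
DFL = EBIT ÷ [EBIT − I − D_p/(1−t)] = £2,049,000 ÷ [£2,049,000 − £1,047,312.00 − £230,487.80] = £2,049,000 ÷ £771,200.20 = 2.6569.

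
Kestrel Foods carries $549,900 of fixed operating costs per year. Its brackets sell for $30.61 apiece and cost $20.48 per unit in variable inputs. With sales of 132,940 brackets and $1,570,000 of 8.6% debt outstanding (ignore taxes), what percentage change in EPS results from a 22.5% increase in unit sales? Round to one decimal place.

At 132,940 units, contribution = 132,940 × $10.13 = $1,346,682.20.
Operating income = contribution − fixed costs = $1,346,682.20 − $549,900 = $796,782.20.
After interest of $135,020.00, pre-tax earnings = $661,762.20.
Degree of combined leverage = contribution ÷ (EBIT − I) = $1,346,682.20 ÷ $661,762.20 = 2.0350.
EPS therefore changes by 2.0350 × (+22.5%) = +45.8%.

+45.8%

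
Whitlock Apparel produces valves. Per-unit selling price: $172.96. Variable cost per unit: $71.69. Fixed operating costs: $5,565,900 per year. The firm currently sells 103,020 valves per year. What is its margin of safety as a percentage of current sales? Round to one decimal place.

Contribution margin per unit = $172.96 − $71.69 = $101.27. Break-even units = $5,565,900 ÷ $101.27 = 54,961.00; break-even revenue = 54,961.00 × $172.96 = $9,506,053.76.
Actual sales revenue = 103,020 × $172.96 = $17,818,339.20.
Margin of safety = ($17,818,339.20 − $9,506,053.76) ÷ $17,818,339.20 = 46.7%.

46.7%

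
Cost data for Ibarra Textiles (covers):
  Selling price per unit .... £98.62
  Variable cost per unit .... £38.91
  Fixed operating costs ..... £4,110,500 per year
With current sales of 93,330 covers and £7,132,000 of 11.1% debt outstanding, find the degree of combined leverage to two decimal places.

8.31

At 93,330 units, contribution = 93,330 × £59.71 = £5,572,734.30.
Operating income = contribution − fixed costs = £5,572,734.30 − £4,110,500 = £1,462,234.30. Interest = £791,652.00, so EBIT − I = £670,582.30.
DCL = contribution ÷ (EBIT − I) = £5,572,734.30 ÷ £670,582.30 = 8.3103.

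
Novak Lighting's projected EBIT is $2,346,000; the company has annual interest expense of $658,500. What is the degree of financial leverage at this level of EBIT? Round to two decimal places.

Annual interest charges come to $658,500.00.
Degree of financial leverage = EBIT / (EBIT − interest) = $2,346,000 / $1,687,500.00 = 1.3902.

1.39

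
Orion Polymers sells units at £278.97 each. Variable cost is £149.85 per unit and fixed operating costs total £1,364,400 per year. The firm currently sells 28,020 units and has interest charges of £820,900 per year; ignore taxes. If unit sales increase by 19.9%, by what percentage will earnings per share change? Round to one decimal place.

+50.3%

Contribution at this volume is 28,020 × £129.12 = £3,617,942.40.
EBIT = £3,617,942.40 − £1,364,400 = £2,253,542.40.
After interest of £820,900.00, pre-tax earnings = £1,432,642.40.
DCL = total CM / (EBIT − I) = £3,617,942.40 / £1,432,642.40 = 2.5254.
%ΔEPS = DCL × %ΔSales = 2.5254 × +19.9% = +50.3%.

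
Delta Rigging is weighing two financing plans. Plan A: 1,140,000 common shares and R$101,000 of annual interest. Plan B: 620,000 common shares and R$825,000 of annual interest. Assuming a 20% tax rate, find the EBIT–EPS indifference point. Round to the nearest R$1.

At indifference, (EBIT − 101,000)(1 − t)/1,140,000 = (EBIT − 825,000)(1 − t)/620,000.
The (1 − t) factor cancels: (EBIT − 101,000) × 620,000 = (EBIT − 825,000) × 1,140,000.
Solving, EBIT = (825,000·1,140,000 − 101,000·620,000) / (1,140,000 − 620,000) = 877,880,000,000 / 520,000 = 1,688,230.77.

R$1,688,231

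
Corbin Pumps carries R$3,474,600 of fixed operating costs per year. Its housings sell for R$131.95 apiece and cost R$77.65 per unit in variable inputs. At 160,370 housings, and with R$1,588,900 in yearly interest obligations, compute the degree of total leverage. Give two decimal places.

2.39

Total contribution margin = 160,370 × R$54.30 = R$8,708,091.00.
Subtracting fixed costs: EBIT = R$8,708,091.00 − R$3,474,600 = R$5,233,491.00. Interest = R$1,588,900.00.
DOL = R$8,708,091.00 ÷ R$5,233,491.00 = 1.6639; DFL = R$5,233,491.00 ÷ R$3,644,591.00 = 1.4360.
Combined leverage = 1.6639 × 1.4360 = 2.3894.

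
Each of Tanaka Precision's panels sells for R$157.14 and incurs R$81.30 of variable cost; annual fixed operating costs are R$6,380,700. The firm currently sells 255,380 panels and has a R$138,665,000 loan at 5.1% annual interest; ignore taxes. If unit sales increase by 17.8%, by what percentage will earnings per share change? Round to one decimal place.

Total contribution margin = 255,380 × R$75.84 = R$19,368,019.20.
Subtracting fixed costs: EBIT = R$19,368,019.20 − R$6,380,700 = R$12,987,319.20.
After interest of R$7,071,915.00, pre-tax earnings = R$5,915,404.20.
Degree of combined leverage = contribution ÷ (EBIT − I) = R$19,368,019.20 ÷ R$5,915,404.20 = 3.2742.
%ΔEPS = DCL × %ΔSales = 3.2742 × +17.8% = +58.3%.

+58.3%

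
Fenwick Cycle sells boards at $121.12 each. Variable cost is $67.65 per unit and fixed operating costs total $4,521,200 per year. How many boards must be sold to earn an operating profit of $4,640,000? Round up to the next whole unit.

Unit CM = price − variable cost = $121.12 − $67.65 = $53.47.
Need Q such that Q × $53.47 − $4,521,200 = $4,640,000, i.e. Q = $9,161,200 / $53.47 = 171,333.46 → 171,334.

171,334 boards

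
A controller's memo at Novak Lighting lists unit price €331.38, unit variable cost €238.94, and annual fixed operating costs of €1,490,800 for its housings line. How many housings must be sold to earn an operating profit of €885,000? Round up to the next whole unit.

Contribution margin per unit = €331.38 − €238.94 = €92.44.
Required volume = (fixed costs + target profit) ÷ CM = (€1,490,800 + €885,000) ÷ €92.44 = 25,701.00, so 25,701 housings.

25,701 housings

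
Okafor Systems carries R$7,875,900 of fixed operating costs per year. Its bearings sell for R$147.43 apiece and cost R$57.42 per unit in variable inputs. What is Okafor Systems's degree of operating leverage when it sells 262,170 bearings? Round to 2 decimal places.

At 262,170 units, contribution = 262,170 × R$90.01 = R$23,597,921.70.
Operating income = contribution − fixed costs = R$23,597,921.70 − R$7,875,900 = R$15,722,021.70.
DOL = contribution ÷ EBIT = R$23,597,921.70 ÷ R$15,722,021.70 = 1.5009.

1.50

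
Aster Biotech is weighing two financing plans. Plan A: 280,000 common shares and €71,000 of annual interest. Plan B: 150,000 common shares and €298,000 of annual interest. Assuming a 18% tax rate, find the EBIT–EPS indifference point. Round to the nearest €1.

Set EPS_A = EPS_B: (EBIT − €71,000)(1 − 0.18) ÷ 280,000 = (EBIT − €298,000)(1 − 0.18) ÷ 150,000.
Cancelling (1 − t) and cross-multiplying: 150,000·(EBIT − 71,000) = 280,000·(EBIT − 298,000).
Solving, EBIT = (298,000·280,000 − 71,000·150,000) / (280,000 − 150,000) = 72,790,000,000 / 130,000 = 559,923.08.

€559,923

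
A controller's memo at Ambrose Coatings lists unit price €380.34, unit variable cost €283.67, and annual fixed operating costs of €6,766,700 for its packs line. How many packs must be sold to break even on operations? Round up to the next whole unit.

69,998 packs

Unit CM = price − variable cost = €380.34 − €283.67 = €96.67.
Break-even Q = €6,766,700 / €96.67 = 69,997.93 → 69,998 packs.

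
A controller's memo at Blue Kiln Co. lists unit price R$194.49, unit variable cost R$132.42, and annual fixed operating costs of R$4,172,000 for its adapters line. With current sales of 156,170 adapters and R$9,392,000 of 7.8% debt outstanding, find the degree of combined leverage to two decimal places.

Total contribution margin = 156,170 × R$62.07 = R$9,693,471.90.
EBIT = R$9,693,471.90 − R$4,172,000 = R$5,521,471.90. Interest = R$732,576.00.
DOL = R$9,693,471.90 ÷ R$5,521,471.90 = 1.7556; DFL = R$5,521,471.90 ÷ R$4,788,895.90 = 1.1530.
DCL = DOL × DFL = 1.7556 × 1.1530 = 2.0242.

2.02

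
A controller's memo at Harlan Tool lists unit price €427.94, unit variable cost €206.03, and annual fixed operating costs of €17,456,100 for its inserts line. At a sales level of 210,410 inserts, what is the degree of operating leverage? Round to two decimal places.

1.60

Total contribution margin = 210,410 × €221.91 = €46,692,083.10.
EBIT = €46,692,083.10 − €17,456,100 = €29,235,983.10.
DOL = contribution ÷ EBIT = €46,692,083.10 ÷ €29,235,983.10 = 1.5971.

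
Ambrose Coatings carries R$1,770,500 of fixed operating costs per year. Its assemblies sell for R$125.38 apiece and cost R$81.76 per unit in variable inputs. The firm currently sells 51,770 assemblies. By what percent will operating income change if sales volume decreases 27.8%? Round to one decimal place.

At 51,770 units, contribution = 51,770 × R$43.62 = R$2,258,207.40.
Subtracting fixed costs: EBIT = R$2,258,207.40 − R$1,770,500 = R$487,707.40.
Degree of operating leverage = R$2,258,207.40 / R$487,707.40 = 4.6303.
Operating income changes by 4.6303 × -27.8% = -128.7%.

-128.7%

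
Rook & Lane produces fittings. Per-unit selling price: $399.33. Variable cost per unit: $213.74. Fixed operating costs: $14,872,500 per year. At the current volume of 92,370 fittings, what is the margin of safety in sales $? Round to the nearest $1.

$4,885,275

Contribution margin per unit = $399.33 − $213.74 = $185.59. Break-even units = $14,872,500 ÷ $185.59 = 80,136.32; break-even revenue = 80,136.32 × $399.33 = $32,000,837.46.
Actual sales revenue = 92,370 × $399.33 = $36,886,112.10.
Margin of safety = $36,886,112.10 − $32,000,837.46 = $4,885,275.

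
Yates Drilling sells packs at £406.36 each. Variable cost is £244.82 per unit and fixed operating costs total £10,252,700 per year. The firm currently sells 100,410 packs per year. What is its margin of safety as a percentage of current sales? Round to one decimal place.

Each unit contributes £406.36 − £244.82 = £161.54. Break-even units = £10,252,700 ÷ £161.54 = 63,468.49; break-even revenue = 63,468.49 × £406.36 = £25,791,055.91.
Actual sales revenue = 100,410 × £406.36 = £40,802,607.60.
Margin of safety = (£40,802,607.60 − £25,791,055.91) ÷ £40,802,607.60 = 36.8%.

36.8%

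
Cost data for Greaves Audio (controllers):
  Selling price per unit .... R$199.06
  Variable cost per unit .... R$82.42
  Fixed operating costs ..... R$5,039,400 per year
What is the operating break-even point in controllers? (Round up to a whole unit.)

Contribution margin per unit = R$199.06 − R$82.42 = R$116.64.
Units to break even: R$5,039,400 ÷ R$116.64 = 43,204.73, rounded up to 43,205.

43,205 controllers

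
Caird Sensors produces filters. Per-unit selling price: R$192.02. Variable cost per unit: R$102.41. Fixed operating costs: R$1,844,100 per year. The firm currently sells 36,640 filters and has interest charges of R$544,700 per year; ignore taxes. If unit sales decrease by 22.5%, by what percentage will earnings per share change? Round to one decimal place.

-82.6%

Total contribution margin = 36,640 × R$89.61 = R$3,283,310.40.
Subtracting fixed costs: EBIT = R$3,283,310.40 − R$1,844,100 = R$1,439,210.40.
After interest of R$544,700.00, pre-tax earnings = R$894,510.40.
Degree of combined leverage = contribution ÷ (EBIT − I) = R$3,283,310.40 ÷ R$894,510.40 = 3.6705.
%ΔEPS = DCL × %ΔSales = 3.6705 × -22.5% = -82.6%.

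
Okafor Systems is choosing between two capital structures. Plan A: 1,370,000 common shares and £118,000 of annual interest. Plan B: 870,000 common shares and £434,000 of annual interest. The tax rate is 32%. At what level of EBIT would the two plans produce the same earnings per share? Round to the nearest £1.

£983,840

At indifference, (EBIT − 118,000)(1 − t)/1,370,000 = (EBIT − 434,000)(1 − t)/870,000.
Cancelling (1 − t) and cross-multiplying: 870,000·(EBIT − 118,000) = 1,370,000·(EBIT − 434,000).
EBIT × (1,370,000 − 870,000) = 434,000 × 1,370,000 − 118,000 × 870,000 = 491,920,000,000, so EBIT = 491,920,000,000 ÷ 500,000 = 983,840.00.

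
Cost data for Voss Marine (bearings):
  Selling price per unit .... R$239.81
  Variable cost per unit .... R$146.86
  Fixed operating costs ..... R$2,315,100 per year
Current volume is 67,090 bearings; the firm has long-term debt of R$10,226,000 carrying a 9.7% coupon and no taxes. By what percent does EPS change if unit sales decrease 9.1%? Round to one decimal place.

Contribution at this volume is 67,090 × R$92.95 = R$6,236,015.50.
Operating income = contribution − fixed costs = R$6,236,015.50 − R$2,315,100 = R$3,920,915.50.
Interest = R$991,922.00, so EBIT − I = R$2,928,993.50.
Degree of combined leverage = contribution ÷ (EBIT − I) = R$6,236,015.50 ÷ R$2,928,993.50 = 2.1291.
%ΔEPS = DCL × %ΔSales = 2.1291 × -9.1% = -19.4%.

-19.4%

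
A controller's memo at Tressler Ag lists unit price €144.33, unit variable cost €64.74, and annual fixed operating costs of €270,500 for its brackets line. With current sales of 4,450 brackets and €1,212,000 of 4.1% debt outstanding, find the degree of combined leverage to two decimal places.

Total contribution margin = 4,450 × €79.59 = €354,175.50.
Subtracting fixed costs: EBIT = €354,175.50 − €270,500 = €83,675.50. Interest = €49,692.00, so EBIT − I = €33,983.50.
Degree of total leverage = total CM / (EBIT − interest) = €354,175.50 / €33,983.50 = 10.4220.

10.42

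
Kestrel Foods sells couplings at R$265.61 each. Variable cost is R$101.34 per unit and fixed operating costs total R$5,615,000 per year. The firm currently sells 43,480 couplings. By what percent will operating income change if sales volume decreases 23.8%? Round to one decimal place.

At 43,480 units, contribution = 43,480 × R$164.27 = R$7,142,459.60.
EBIT = R$7,142,459.60 − R$5,615,000 = R$1,527,459.60.
DOL = contribution ÷ EBIT = R$7,142,459.60 ÷ R$1,527,459.60 = 4.6760.
Operating income changes by 4.6760 × -23.8% = -111.3%.

-111.3%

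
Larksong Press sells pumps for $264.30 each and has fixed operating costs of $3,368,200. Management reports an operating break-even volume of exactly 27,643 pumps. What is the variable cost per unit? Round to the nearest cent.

$142.45

Contribution per unit must be FC / Q = $3,368,200 / 27,643 = $121.8464.
Hence VC = price − CM = $264.30 − $121.8464 = $142.45.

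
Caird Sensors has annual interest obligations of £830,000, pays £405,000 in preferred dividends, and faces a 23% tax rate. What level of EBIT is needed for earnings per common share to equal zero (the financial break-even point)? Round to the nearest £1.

Grossing the preferred dividend up to pre-tax terms: £405,000 / (1 − 0.23) = £525,974.03.
EPS = 0 when EBIT covers interest plus the pre-tax preferred burden: £830,000 + £525,974.03 = £1,355,974.03.

£1,355,974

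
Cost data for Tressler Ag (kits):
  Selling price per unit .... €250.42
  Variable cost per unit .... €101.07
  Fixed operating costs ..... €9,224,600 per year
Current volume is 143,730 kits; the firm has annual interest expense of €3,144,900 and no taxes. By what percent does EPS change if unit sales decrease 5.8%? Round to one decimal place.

-13.7%

Contribution at this volume is 143,730 × €149.35 = €21,466,075.50.
EBIT = €21,466,075.50 − €9,224,600 = €12,241,475.50.
Interest = €3,144,900.00, so EBIT − I = €9,096,575.50.
DCL = total CM / (EBIT − I) = €21,466,075.50 / €9,096,575.50 = 2.3598.
EPS therefore changes by 2.3598 × (-5.8%) = -13.7%.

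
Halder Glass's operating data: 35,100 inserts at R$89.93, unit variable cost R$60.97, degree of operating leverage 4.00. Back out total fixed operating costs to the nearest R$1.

R$762,372

Total contribution margin = 35,100 × R$28.96 = R$1,016,496.00.
Since DOL = CM ÷ EBIT, EBIT = R$1,016,496.00 ÷ 4.00 = R$254,124.00.
And FC = contribution − EBIT = R$1,016,496.00 − R$254,124.00 = R$762,372.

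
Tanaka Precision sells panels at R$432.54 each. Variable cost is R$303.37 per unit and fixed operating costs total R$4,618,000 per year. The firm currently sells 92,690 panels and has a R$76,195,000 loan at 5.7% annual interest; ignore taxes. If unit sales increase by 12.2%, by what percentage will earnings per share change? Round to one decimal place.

Contribution at this volume is 92,690 × R$129.17 = R$11,972,767.30.
Operating income = contribution − fixed costs = R$11,972,767.30 − R$4,618,000 = R$7,354,767.30.
Interest = R$4,343,115.00, so EBIT − I = R$3,011,652.30.
Degree of combined leverage = contribution ÷ (EBIT − I) = R$11,972,767.30 ÷ R$3,011,652.30 = 3.9755.
EPS therefore changes by 3.9755 × (+12.2%) = +48.5%.

+48.5%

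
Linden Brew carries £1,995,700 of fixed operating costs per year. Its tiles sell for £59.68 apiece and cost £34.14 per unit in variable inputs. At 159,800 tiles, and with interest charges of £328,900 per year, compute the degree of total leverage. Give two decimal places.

Contribution at this volume is 159,800 × £25.54 = £4,081,292.00.
Operating income = contribution − fixed costs = £4,081,292.00 − £1,995,700 = £2,085,592.00. Interest = £328,900.00.
DOL = £4,081,292.00 ÷ £2,085,592.00 = 1.9569; DFL = £2,085,592.00 ÷ £1,756,692.00 = 1.1872.
Combined leverage = 1.9569 × 1.1872 = 2.3232.

2.32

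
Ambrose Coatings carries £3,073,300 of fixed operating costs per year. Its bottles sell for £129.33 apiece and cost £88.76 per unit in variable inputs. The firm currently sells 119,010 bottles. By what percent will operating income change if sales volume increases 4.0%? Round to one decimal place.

At 119,010 units, contribution = 119,010 × £40.57 = £4,828,235.70.
EBIT = £4,828,235.70 − £3,073,300 = £1,754,935.70.
Degree of operating leverage = £4,828,235.70 / £1,754,935.70 = 2.7512.
Operating income changes by 2.7512 × +4.0% = +11.0%.

+11.0%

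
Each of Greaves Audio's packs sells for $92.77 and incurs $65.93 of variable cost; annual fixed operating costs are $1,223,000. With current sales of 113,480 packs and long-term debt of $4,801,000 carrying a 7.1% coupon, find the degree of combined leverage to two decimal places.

Contribution at this volume is 113,480 × $26.84 = $3,045,803.20.
EBIT = $3,045,803.20 − $1,223,000 = $1,822,803.20. Interest = $340,871.00.
DOL = $3,045,803.20 ÷ $1,822,803.20 = 1.6709; DFL = $1,822,803.20 ÷ $1,481,932.20 = 1.2300.
DCL = DOL × DFL = 1.6709 × 1.2300 = 2.0552.

2.06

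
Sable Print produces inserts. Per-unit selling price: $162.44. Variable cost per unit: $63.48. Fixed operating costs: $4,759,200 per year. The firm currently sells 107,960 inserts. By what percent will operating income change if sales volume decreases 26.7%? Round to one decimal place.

-48.1%

Contribution at this volume is 107,960 × $98.96 = $10,683,721.60.
EBIT = $10,683,721.60 − $4,759,200 = $5,924,521.60.
DOL = contribution ÷ EBIT = $10,683,721.60 ÷ $5,924,521.60 = 1.8033.
%ΔEBIT = DOL × %ΔSales = 1.8033 × -26.7% = -48.1%.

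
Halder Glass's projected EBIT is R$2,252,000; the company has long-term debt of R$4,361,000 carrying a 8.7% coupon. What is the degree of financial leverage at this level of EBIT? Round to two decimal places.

1.20

Interest = R$379,407.00.
Degree of financial leverage = EBIT / (EBIT − interest) = R$2,252,000 / R$1,872,593.00 = 1.2026.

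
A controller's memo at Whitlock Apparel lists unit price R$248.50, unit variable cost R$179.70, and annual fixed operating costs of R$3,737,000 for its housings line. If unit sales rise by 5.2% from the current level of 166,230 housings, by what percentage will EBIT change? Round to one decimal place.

+7.7%

At 166,230 units, contribution = 166,230 × R$68.80 = R$11,436,624.00.
Subtracting fixed costs: EBIT = R$11,436,624.00 − R$3,737,000 = R$7,699,624.00.
Degree of operating leverage = R$11,436,624.00 / R$7,699,624.00 = 1.4853.
So EBIT moves 1.4853 × (+5.2%) = +7.7%.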